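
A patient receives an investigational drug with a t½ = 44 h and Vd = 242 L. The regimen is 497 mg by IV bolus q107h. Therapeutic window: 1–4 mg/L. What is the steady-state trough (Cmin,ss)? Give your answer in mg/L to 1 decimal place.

Over one 107-h interval, 107/44 ≈ 2.4318 half-lives elapse, leaving f ≈ 0.1853 of each dose.
Single-dose peak C₀ = D/Vd = 497/242 ≈ 2.054 mg/L.
Steady-state trough Cmin,ss = C₀·f/(1−f) ≈ 2.054 × 0.1853/0.8147 ≈ 0.467 mg/L.
Trough 0.5 mg/L vs MEC 1 mg/L: subtherapeutic.

0.5 mg/L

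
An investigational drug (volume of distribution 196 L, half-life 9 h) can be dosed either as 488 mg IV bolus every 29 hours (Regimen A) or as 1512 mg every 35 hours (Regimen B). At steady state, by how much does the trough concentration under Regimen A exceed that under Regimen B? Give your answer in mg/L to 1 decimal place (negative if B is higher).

Regimen A: f = (1/2)^(29/9) ≈ 0.1072; Cmin,ss = (488/196)·f/(1−f) ≈ 0.299 mg/L.
Regimen B: f = (1/2)^(35/9) ≈ 0.0675; Cmin,ss = (1512/196)·f/(1−f) ≈ 0.558 mg/L.
Difference ≈ 0.299 − 0.558 ≈ -0.259 mg/L.

-0.3 mg/L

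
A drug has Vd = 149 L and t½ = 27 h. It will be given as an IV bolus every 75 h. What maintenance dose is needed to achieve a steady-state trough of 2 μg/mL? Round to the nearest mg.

1746 mg

τ/t½ = 75/27 ≈ 2.7778, so f = (1/2)^(75/27) ≈ 0.145816.
Cmin,ss = (D/Vd)·f/(1−f), so D = Cmin,ss·Vd·(1−f)/f.
D = 2 × 149 × (1−f)/f ≈ 2 × 149 × 5.85796 ≈ 1745.67 mg.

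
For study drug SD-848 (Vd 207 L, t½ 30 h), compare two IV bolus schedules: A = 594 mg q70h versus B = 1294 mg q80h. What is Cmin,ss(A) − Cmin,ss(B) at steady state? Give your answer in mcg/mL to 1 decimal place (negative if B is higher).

-0.5 mcg/mL

Regimen A: f = (1/2)^(70/30) ≈ 0.1984; Cmin,ss = (594/207)·f/(1−f) ≈ 0.710 mcg/mL.
Regimen B: f = (1/2)^(80/30) ≈ 0.1575; Cmin,ss = (1294/207)·f/(1−f) ≈ 1.169 mcg/mL.
Difference ≈ 0.710 − 1.169 ≈ -0.459 mcg/mL.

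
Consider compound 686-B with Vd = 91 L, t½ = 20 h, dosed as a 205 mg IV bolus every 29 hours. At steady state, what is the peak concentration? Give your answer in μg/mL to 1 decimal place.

τ/t½ = 29/20 ≈ 1.45, so fraction remaining f = (1/2)^(29/20) ≈ 0.3660.
Accumulation ratio R = 1/(1 − f) ≈ 1/0.6340 ≈ 1.5773.
Single-dose peak C₀ = D/Vd = 205/91 ≈ 2.253 μg/mL.
Steady-state peak Cmax,ss = C₀·R ≈ 2.253 × 1.5773 ≈ 3.554 μg/mL.

3.6 μg/mL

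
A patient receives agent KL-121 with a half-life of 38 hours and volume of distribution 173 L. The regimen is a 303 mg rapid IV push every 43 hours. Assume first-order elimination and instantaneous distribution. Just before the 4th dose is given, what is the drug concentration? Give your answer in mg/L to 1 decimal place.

f = (1/2)^(τ/t½) = (1/2)^(43/38) ≈ 0.4564.
C₀ = D/Vd = 303/173 ≈ 1.751 mg/L.
Before the 4th dose, 3 doses have been given. Superposition: Cmin = C₀·(f + f² + … + f^3).
≈ 1.751 × (0.4564 + 0.2083 + 0.0951) ≈ 1.751 × 0.7598 ≈ 1.330 mg/L.

1.3 mg/L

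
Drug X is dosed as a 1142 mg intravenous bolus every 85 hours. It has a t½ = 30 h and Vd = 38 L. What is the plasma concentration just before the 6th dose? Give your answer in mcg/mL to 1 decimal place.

f = (1/2)^(τ/t½) = (1/2)^(85/30) ≈ 0.1403.
C₀ = D/Vd = 1142/38 ≈ 30.053 mcg/mL.
Before the 6th dose, 5 doses have been given. Superposition: Cmin = C₀·(f + f² + … + f^5).
≈ 30.053 × (0.1403 + 0.0197 + 0.0028 + 0.0004 + 0.0001) ≈ 30.053 × 0.1633 ≈ 4.908 mcg/mL.

4.9 mcg/mL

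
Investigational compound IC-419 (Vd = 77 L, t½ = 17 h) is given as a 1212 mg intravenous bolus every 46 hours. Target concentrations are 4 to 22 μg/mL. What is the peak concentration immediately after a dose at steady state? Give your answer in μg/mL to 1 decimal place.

τ/t½ = 46/17 ≈ 2.7059, so fraction remaining f = (1/2)^(46/17) ≈ 0.1533.
Accumulation ratio R = 1/(1 − f) ≈ 1/0.8467 ≈ 1.1811.
Each bolus raises the concentration by D/Vd = 1212/77 ≈ 15.740 μg/mL.
Cmax,ss = C₀/(1 − f) ≈ 15.740/0.8467 ≈ 18.590 μg/mL.
Peak 18.6 μg/mL vs MTC 22 μg/mL: below toxic threshold.

18.6 μg/mL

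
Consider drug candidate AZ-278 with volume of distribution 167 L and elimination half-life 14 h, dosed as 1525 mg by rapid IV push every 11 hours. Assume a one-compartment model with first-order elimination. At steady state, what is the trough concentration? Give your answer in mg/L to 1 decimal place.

k = ln2/t½ = ln2/14 ≈ 0.049511 h⁻¹; fraction remaining f = e^(−kτ) = e^(−0.049511×11) ≈ 0.5801.
At steady state, accumulation factor R = 1/(1 − e^(−kτ)) ≈ 2.3815.
Each bolus raises the concentration by D/Vd = 1525/167 ≈ 9.132 mg/L.
Cmax,ss = C₀/(1 − f) ≈ 9.132/0.4199 ≈ 21.748 mg/L.
One interval later, Cmin,ss = Cmax,ss·e^(−kτ) ≈ 21.748 × 0.5801 ≈ 12.616 mg/L.

12.6 mg/L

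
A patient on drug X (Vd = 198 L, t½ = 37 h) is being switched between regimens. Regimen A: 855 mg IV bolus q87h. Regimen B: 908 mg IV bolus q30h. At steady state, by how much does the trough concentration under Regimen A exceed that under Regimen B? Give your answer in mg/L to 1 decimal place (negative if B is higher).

-5.0 mg/L

Regimen A: f = (1/2)^(87/37) ≈ 0.1960; Cmin,ss = (855/198)·f/(1−f) ≈ 1.053 mg/L.
Regimen B: f = (1/2)^(30/37) ≈ 0.5701; Cmin,ss = (908/198)·f/(1−f) ≈ 6.081 mg/L.
Difference ≈ 1.053 − 6.081 ≈ -5.028 mg/L.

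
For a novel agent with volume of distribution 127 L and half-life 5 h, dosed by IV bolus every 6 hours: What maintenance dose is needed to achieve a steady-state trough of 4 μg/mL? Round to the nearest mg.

τ/t½ = 6/5 ≈ 1.2, so f = (1/2)^(6/5) ≈ 0.435275.
Cmin,ss = (D/Vd)·f/(1−f), so D = Cmin,ss·Vd·(1−f)/f.
D = 4 × 127 × (1−f)/f ≈ 4 × 127 × 1.29740 ≈ 659.08 mg.

659 mg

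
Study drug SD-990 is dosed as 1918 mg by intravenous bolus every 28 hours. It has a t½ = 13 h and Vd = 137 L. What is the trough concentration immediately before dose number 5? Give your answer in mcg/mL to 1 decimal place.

f = (1/2)^(τ/t½) = (1/2)^(28/13) ≈ 0.2247.
C₀ = D/Vd = 1918/137 ≈ 14.000 mcg/mL.
Before the 5th dose, 4 doses have been given. Superposition: Cmin = C₀·(f + f² + … + f^4).
≈ 14.000 × (0.2247 + 0.0505 + 0.0113 + 0.0025) ≈ 14.000 × 0.2890 ≈ 4.046 mcg/mL.

4.0 mcg/mL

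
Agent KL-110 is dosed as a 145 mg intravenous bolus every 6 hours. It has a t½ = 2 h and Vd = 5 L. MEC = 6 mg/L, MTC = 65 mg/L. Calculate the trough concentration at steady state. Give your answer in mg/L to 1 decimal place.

The dosing interval is 3 half-lives, so f = 2^(−3) = 0.125.
At steady state, R = 1/(1 − 0.125) = 8/7.
Single-dose peak C₀ = D/Vd = 145/5 = 29 mg/L.
Steady-state peak Cmax,ss = C₀·R = 29 × 8/7 ≈ 33.143 mg/L.
Steady-state trough Cmin,ss = Cmax,ss·f ≈ 33.143 × 0.125 ≈ 4.143 mg/L.
Trough 4.1 mg/L vs MEC 6 mg/L: subtherapeutic.

4.1 mg/L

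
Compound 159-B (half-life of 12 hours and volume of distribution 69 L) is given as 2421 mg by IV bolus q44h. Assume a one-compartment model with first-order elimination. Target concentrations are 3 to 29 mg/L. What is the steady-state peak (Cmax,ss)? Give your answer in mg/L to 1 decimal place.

τ/t½ = 44/12 ≈ 3.6667, so fraction remaining f = (1/2)^(44/12) ≈ 0.0787.
Accumulation ratio R = 1/(1 − f) ≈ 1/0.9213 ≈ 1.0854.
Each bolus raises the concentration by D/Vd = 2421/69 ≈ 35.087 mg/L.
Steady-state peak Cmax,ss = C₀·R ≈ 35.087 × 1.0854 ≈ 38.083 mg/L.
Peak 38.1 mg/L vs MTC 29 mg/L: exceeds toxic threshold.

38.1 mg/L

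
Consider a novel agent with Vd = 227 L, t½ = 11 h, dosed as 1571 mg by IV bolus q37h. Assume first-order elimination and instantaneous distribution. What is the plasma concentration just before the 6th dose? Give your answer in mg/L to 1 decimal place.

0.7 mg/L

f = (1/2)^(τ/t½) = (1/2)^(37/11) ≈ 0.0972.
C₀ = D/Vd = 1571/227 ≈ 6.921 mg/L.
Before the 6th dose, 5 doses have been given. Superposition: Cmin = C₀·(f + f² + … + f^5).
≈ 6.921 × (0.0972 + 0.0094 + 0.0009 + 0.0001 + 0.0000) ≈ 6.921 × 0.1076 ≈ 0.745 mg/L.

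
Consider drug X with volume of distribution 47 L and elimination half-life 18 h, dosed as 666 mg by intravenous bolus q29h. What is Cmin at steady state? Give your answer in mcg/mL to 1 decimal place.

6.9 mcg/mL

τ/t½ = 29/18 ≈ 1.6111, so fraction remaining f = (1/2)^(29/18) ≈ 0.3273.
Each bolus raises the concentration by D/Vd = 666/47 ≈ 14.170 mcg/mL.
Steady-state trough Cmin,ss = C₀·f/(1−f) ≈ 14.170 × 0.3273/0.6727 ≈ 6.894 mcg/mL.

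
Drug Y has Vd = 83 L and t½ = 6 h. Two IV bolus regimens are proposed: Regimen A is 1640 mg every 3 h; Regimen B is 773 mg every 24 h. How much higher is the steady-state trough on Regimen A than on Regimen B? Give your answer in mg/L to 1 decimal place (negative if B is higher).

47.1 mg/L

Regimen A: f = (1/2)^(3/6) ≈ 0.7071; Cmin,ss = (1640/83)·f/(1−f) ≈ 47.701 mg/L.
Regimen B: f = (1/2)^(24/6) ≈ 0.0625; Cmin,ss = (773/83)·f/(1−f) ≈ 0.621 mg/L.
Difference ≈ 47.701 − 0.621 ≈ 47.080 mg/L.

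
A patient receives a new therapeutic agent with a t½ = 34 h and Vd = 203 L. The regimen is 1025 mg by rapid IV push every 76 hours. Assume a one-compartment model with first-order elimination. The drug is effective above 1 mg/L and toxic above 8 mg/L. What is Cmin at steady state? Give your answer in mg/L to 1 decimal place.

τ/t½ = 76/34 ≈ 2.2353, so fraction remaining f = (1/2)^(76/34) ≈ 0.2124.
Single-dose peak C₀ = D/Vd = 1025/203 ≈ 5.049 mg/L.
Steady-state trough Cmin,ss = C₀·f/(1−f) ≈ 5.049 × 0.2124/0.7876 ≈ 1.362 mg/L.
Trough 1.4 mg/L vs MEC 1 mg/L: adequate.

1.4 mg/L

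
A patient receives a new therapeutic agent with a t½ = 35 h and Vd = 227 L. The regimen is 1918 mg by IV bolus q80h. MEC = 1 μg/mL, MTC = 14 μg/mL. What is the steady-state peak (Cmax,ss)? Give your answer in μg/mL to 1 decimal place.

τ/t½ = 80/35 ≈ 2.2857, so fraction remaining f = (1/2)^(80/35) ≈ 0.2051.
Accumulation ratio R = 1/(1 − f) ≈ 1/0.7949 ≈ 1.2580.
Each bolus raises the concentration by D/Vd = 1918/227 ≈ 8.449 μg/mL.
Cmax,ss = C₀/(1 − f) ≈ 8.449/0.7949 ≈ 10.629 μg/mL.
Peak 10.6 μg/mL vs MTC 14 μg/mL: below toxic threshold.

10.6 μg/mL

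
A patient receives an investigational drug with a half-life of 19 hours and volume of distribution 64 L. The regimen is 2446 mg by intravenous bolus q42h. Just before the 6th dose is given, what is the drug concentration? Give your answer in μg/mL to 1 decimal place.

10.5 μg/mL

f = (1/2)^(τ/t½) = (1/2)^(42/19) ≈ 0.2161.
C₀ = D/Vd = 2446/64 ≈ 38.219 μg/mL.
Before the 6th dose, 5 doses have been given. Superposition: Cmin = C₀·(f + f² + … + f^5).
≈ 38.219 × (0.2161 + 0.0467 + 0.0101 + 0.0022 + 0.0005) ≈ 38.219 × 0.2756 ≈ 10.533 μg/mL.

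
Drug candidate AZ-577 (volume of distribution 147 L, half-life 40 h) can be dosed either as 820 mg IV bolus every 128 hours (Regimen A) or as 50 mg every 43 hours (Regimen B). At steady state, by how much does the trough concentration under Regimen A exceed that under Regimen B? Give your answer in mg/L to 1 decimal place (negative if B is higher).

Regimen A: f = (1/2)^(128/40) ≈ 0.1088; Cmin,ss = (820/147)·f/(1−f) ≈ 0.681 mg/L.
Regimen B: f = (1/2)^(43/40) ≈ 0.4747; Cmin,ss = (50/147)·f/(1−f) ≈ 0.307 mg/L.
Difference ≈ 0.681 − 0.307 ≈ 0.374 mg/L.

0.4 mg/L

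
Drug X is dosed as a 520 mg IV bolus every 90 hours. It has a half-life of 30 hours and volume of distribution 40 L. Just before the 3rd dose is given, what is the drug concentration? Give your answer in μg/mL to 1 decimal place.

1.8 μg/mL

f = (1/2)^(τ/t½) = (1/2)^(90/30) ≈ 0.1250.
C₀ = D/Vd = 520/40 ≈ 13.000 μg/mL.
Before the 3rd dose, 2 doses have been given. Superposition: Cmin = C₀·(f + f²).
≈ 13.000 × (0.1250 + 0.0156) ≈ 13.000 × 0.1406 ≈ 1.828 μg/mL.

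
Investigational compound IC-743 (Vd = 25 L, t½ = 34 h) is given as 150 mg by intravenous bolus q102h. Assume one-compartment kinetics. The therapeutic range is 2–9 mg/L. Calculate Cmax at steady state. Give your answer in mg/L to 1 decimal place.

The dosing interval is 3 half-lives, so f = 2^(−3) = 0.125.
At steady state, R = 1/(1 − 0.125) = 8/7.
Single-dose peak C₀ = D/Vd = 150/25 = 6 mg/L.
Steady-state peak Cmax,ss = C₀·R = 6 × 8/7 ≈ 6.857 mg/L.
Peak 6.9 mg/L vs MTC 9 mg/L: below toxic threshold.

6.9 mg/L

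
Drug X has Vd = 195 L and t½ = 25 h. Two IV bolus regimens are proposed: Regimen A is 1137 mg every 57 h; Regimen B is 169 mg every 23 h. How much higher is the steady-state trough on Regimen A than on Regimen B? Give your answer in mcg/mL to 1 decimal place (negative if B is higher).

Regimen A: f = (1/2)^(57/25) ≈ 0.2059; Cmin,ss = (1137/195)·f/(1−f) ≈ 1.512 mcg/mL.
Regimen B: f = (1/2)^(23/25) ≈ 0.5285; Cmin,ss = (169/195)·f/(1−f) ≈ 0.971 mcg/mL.
Difference ≈ 1.512 − 0.971 ≈ 0.541 mcg/mL.

0.5 mcg/mL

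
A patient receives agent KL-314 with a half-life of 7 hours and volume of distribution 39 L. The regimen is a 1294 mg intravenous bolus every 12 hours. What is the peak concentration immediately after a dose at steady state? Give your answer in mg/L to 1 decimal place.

47.7 mg/L

Over one 12-h interval, 12/7 ≈ 1.7143 half-lives elapse, leaving f ≈ 0.3048 of each dose.
Accumulation ratio R = 1/(1 − f) ≈ 1/0.6952 ≈ 1.4384.
Each bolus raises the concentration by D/Vd = 1294/39 ≈ 33.179 mg/L.
Steady-state peak Cmax,ss = C₀·R ≈ 33.179 × 1.4384 ≈ 47.725 mg/L.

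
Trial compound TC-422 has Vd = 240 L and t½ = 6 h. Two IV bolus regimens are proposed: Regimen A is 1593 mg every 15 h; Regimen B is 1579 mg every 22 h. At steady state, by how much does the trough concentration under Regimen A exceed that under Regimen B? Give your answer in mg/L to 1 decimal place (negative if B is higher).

Regimen A: f = (1/2)^(15/6) ≈ 0.1768; Cmin,ss = (1593/240)·f/(1−f) ≈ 1.426 mg/L.
Regimen B: f = (1/2)^(22/6) ≈ 0.0787; Cmin,ss = (1579/240)·f/(1−f) ≈ 0.562 mg/L.
Difference ≈ 1.426 − 0.562 ≈ 0.864 mg/L.

0.9 mg/L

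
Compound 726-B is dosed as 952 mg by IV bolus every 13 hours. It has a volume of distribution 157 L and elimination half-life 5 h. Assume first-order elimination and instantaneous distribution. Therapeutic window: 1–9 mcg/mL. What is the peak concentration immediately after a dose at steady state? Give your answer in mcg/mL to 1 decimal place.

Over one 13-h interval, 13/5 ≈ 2.6 half-lives elapse, leaving f ≈ 0.1649 of each dose.
Accumulation ratio R = 1/(1 − f) ≈ 1/0.8351 ≈ 1.1975.
Single-dose peak C₀ = D/Vd = 952/157 ≈ 6.064 mcg/mL.
Steady-state peak Cmax,ss = C₀·R ≈ 6.064 × 1.1975 ≈ 7.262 mcg/mL.
Peak 7.3 mcg/mL vs MTC 9 mcg/mL: below toxic threshold.

7.3 mcg/mL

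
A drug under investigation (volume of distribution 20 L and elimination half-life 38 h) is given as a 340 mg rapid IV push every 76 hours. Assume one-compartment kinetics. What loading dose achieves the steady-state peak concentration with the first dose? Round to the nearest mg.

f = (1/2)^(76/38) ≈ 0.250000; accumulation ratio R = 1/(1−f) ≈ 1.33333.
Loading dose to hit Cmax,ss on first dose: D_load = D_maint·R ≈ 340 × 1.33333 ≈ 453.33 mg.

453 mg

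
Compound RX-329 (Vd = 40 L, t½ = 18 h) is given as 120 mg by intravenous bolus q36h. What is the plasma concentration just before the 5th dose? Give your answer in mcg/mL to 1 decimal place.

1.0 mcg/mL

f = (1/2)^(τ/t½) = (1/2)^(36/18) ≈ 0.2500.
C₀ = D/Vd = 120/40 ≈ 3.000 mcg/mL.
Before the 5th dose, 4 doses have been given. Superposition: Cmin = C₀·(f + f² + … + f^4).
≈ 3.000 × (0.2500 + 0.0625 + 0.0156 + 0.0039) ≈ 3.000 × 0.3320 ≈ 0.996 mcg/mL.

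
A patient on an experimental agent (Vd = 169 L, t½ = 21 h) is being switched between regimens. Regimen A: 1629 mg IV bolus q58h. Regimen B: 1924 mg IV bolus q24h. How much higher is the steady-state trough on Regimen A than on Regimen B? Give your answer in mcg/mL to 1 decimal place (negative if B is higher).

Regimen A: f = (1/2)^(58/21) ≈ 0.1474; Cmin,ss = (1629/169)·f/(1−f) ≈ 1.666 mcg/mL.
Regimen B: f = (1/2)^(24/21) ≈ 0.4529; Cmin,ss = (1924/169)·f/(1−f) ≈ 9.424 mcg/mL.
Difference ≈ 1.666 − 9.424 ≈ -7.758 mcg/mL.

-7.8 mcg/mL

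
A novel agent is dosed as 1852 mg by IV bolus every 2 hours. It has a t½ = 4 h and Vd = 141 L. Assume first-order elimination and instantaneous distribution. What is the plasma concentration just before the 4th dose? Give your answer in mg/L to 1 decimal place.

f = (1/2)^(τ/t½) = (1/2)^(2/4) ≈ 0.7071.
C₀ = D/Vd = 1852/141 ≈ 13.135 mg/L.
Before the 4th dose, 3 doses have been given. Superposition: Cmin = C₀·(f + f² + … + f^3).
≈ 13.135 × (0.7071 + 0.5000 + 0.3535) ≈ 13.135 × 1.5606 ≈ 20.498 mg/L.

20.5 mg/L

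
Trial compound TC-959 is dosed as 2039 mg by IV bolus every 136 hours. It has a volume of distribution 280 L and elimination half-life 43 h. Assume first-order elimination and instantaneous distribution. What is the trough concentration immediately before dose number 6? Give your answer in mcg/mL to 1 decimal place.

0.9 mcg/mL

f = (1/2)^(τ/t½) = (1/2)^(136/43) ≈ 0.1117.
C₀ = D/Vd = 2039/280 ≈ 7.282 mcg/mL.
Before the 6th dose, 5 doses have been given. Superposition: Cmin = C₀·(f + f² + … + f^5).
≈ 7.282 × (0.1117 + 0.0125 + 0.0014 + 0.0002 + 0.0000) ≈ 7.282 × 0.1258 ≈ 0.916 mcg/mL.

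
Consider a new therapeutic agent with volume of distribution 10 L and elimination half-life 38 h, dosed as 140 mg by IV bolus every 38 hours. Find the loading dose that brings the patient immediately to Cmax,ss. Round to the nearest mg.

f = (1/2)^(38/38) ≈ 0.500000; accumulation ratio R = 1/(1−f) ≈ 2.00000.
Loading dose to hit Cmax,ss on first dose: D_load = D_maint·R ≈ 140 × 2.00000 ≈ 280.00 mg.

280 mg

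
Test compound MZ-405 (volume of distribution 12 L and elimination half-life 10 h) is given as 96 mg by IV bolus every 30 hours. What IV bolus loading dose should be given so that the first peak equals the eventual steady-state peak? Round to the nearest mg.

f = (1/2)^(30/10) ≈ 0.125000; accumulation ratio R = 1/(1−f) ≈ 1.14286.
Loading dose to hit Cmax,ss on first dose: D_load = D_maint·R ≈ 96 × 1.14286 ≈ 109.71 mg.

110 mg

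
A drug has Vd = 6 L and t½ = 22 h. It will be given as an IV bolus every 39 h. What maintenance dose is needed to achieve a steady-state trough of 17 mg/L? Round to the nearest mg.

τ/t½ = 39/22 ≈ 1.7727, so f = (1/2)^(39/22) ≈ 0.292655.
Cmin,ss = (D/Vd)·f/(1−f), so D = Cmin,ss·Vd·(1−f)/f.
D = 17 × 6 × (1−f)/f ≈ 17 × 6 × 2.41699 ≈ 246.53 mg.

247 mg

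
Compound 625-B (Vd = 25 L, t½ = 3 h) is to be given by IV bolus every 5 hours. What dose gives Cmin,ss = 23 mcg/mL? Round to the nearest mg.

1251 mg

τ/t½ = 5/3 ≈ 1.6667, so f = (1/2)^(5/3) ≈ 0.314980.
Cmin,ss = (D/Vd)·f/(1−f), so D = Cmin,ss·Vd·(1−f)/f.
D = 23 × 25 × (1−f)/f ≈ 23 × 25 × 2.17480 ≈ 1250.51 mg.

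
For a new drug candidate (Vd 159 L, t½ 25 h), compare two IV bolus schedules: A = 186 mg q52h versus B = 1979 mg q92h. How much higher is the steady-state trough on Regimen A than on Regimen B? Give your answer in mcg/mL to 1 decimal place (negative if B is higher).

-0.7 mcg/mL

Regimen A: f = (1/2)^(52/25) ≈ 0.2365; Cmin,ss = (186/159)·f/(1−f) ≈ 0.362 mcg/mL.
Regimen B: f = (1/2)^(92/25) ≈ 0.0780; Cmin,ss = (1979/159)·f/(1−f) ≈ 1.053 mcg/mL.
Difference ≈ 0.362 − 1.053 ≈ -0.691 mcg/mL.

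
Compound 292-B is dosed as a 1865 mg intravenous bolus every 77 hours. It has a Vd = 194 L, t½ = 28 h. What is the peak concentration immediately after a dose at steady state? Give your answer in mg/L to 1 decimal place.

τ/t½ = 77/28 ≈ 2.75, so fraction remaining f = (1/2)^(77/28) ≈ 0.1487.
Accumulation ratio R = 1/(1 − f) ≈ 1/0.8513 ≈ 1.1747.
Single-dose peak C₀ = D/Vd = 1865/194 ≈ 9.613 mg/L.
Steady-state peak Cmax,ss = C₀·R ≈ 9.613 × 1.1747 ≈ 11.292 mg/L.

11.3 mg/L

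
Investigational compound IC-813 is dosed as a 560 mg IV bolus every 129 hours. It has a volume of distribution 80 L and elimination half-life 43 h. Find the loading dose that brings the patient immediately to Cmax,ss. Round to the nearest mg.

f = (1/2)^(129/43) ≈ 0.125000; accumulation ratio R = 1/(1−f) ≈ 1.14286.
Loading dose to hit Cmax,ss on first dose: D_load = D_maint·R ≈ 560 × 1.14286 ≈ 640.00 mg.

640 mg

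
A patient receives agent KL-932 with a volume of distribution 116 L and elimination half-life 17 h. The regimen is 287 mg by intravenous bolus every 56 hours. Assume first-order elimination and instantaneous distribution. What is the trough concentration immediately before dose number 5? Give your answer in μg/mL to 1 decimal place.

f = (1/2)^(τ/t½) = (1/2)^(56/17) ≈ 0.1019.
C₀ = D/Vd = 287/116 ≈ 2.474 μg/mL.
Before the 5th dose, 4 doses have been given. Superposition: Cmin = C₀·(f + f² + … + f^4).
≈ 2.474 × (0.1019 + 0.0104 + 0.0011 + 0.0001) ≈ 2.474 × 0.1135 ≈ 0.281 μg/mL.

0.3 μg/mL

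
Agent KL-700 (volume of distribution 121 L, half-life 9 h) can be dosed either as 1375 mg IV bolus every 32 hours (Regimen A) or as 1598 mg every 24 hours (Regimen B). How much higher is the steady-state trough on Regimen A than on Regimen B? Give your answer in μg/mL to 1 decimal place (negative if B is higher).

-1.4 μg/mL

Regimen A: f = (1/2)^(32/9) ≈ 0.0850; Cmin,ss = (1375/121)·f/(1−f) ≈ 1.056 μg/mL.
Regimen B: f = (1/2)^(24/9) ≈ 0.1575; Cmin,ss = (1598/121)·f/(1−f) ≈ 2.469 μg/mL.
Difference ≈ 1.056 − 2.469 ≈ -1.413 μg/mL.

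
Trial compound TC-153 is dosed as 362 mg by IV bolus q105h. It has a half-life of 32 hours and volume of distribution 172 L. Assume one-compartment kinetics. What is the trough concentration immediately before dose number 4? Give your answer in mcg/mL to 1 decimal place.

f = (1/2)^(τ/t½) = (1/2)^(105/32) ≈ 0.1029.
C₀ = D/Vd = 362/172 ≈ 2.105 mcg/mL.
Before the 4th dose, 3 doses have been given. Superposition: Cmin = C₀·(f + f² + … + f^3).
≈ 2.105 × (0.1029 + 0.0106 + 0.0011) ≈ 2.105 × 0.1146 ≈ 0.241 mcg/mL.

0.2 mcg/mL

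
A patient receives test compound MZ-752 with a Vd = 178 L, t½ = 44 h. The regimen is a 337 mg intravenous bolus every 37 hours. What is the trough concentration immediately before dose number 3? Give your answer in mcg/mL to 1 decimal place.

f = (1/2)^(τ/t½) = (1/2)^(37/44) ≈ 0.5583.
C₀ = D/Vd = 337/178 ≈ 1.893 mcg/mL.
Before the 3rd dose, 2 doses have been given. Superposition: Cmin = C₀·(f + f²).
≈ 1.893 × (0.5583 + 0.3117) ≈ 1.893 × 0.8700 ≈ 1.647 mcg/mL.

1.6 mcg/mL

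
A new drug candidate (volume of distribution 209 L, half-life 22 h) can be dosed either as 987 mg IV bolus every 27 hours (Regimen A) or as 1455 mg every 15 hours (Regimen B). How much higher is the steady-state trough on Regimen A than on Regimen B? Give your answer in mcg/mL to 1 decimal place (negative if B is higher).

Regimen A: f = (1/2)^(27/22) ≈ 0.4271; Cmin,ss = (987/209)·f/(1−f) ≈ 3.521 mcg/mL.
Regimen B: f = (1/2)^(15/22) ≈ 0.6234; Cmin,ss = (1455/209)·f/(1−f) ≈ 11.524 mcg/mL.
Difference ≈ 3.521 − 11.524 ≈ -8.003 mcg/mL.

-8.0 mcg/mL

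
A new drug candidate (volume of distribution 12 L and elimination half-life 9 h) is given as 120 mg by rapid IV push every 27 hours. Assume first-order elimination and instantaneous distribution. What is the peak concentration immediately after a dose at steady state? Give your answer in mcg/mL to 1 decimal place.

11.4 mcg/mL

τ = 27 h = 3 half-lives, so f = (1/2)^3 = 0.125.
Accumulation ratio R = 1/(1 − f) = 1/0.875 = 8/7.
Single-dose peak C₀ = D/Vd = 120/12 = 10 mcg/mL.
Steady-state peak Cmax,ss = C₀·R = 10 × 8/7 ≈ 11.429 mcg/mL.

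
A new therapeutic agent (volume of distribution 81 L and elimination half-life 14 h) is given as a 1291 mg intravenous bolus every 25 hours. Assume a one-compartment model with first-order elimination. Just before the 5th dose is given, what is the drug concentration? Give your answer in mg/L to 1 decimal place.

f = (1/2)^(τ/t½) = (1/2)^(25/14) ≈ 0.2900.
C₀ = D/Vd = 1291/81 ≈ 15.938 mg/L.
Before the 5th dose, 4 doses have been given. Superposition: Cmin = C₀·(f + f² + … + f^4).
≈ 15.938 × (0.2900 + 0.0841 + 0.0244 + 0.0071) ≈ 15.938 × 0.4056 ≈ 6.464 mg/L.

6.5 mg/L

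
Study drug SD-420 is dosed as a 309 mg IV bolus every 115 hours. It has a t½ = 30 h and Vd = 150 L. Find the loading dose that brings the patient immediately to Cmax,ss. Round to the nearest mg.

f = (1/2)^(115/30) ≈ 0.070154; accumulation ratio R = 1/(1−f) ≈ 1.07545.
Loading dose to hit Cmax,ss on first dose: D_load = D_maint·R ≈ 309 × 1.07545 ≈ 332.31 mg.

332 mg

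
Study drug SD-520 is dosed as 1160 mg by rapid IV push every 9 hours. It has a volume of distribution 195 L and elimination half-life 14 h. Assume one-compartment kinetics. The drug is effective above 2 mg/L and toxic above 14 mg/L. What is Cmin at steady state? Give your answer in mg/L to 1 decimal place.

Over one 9-h interval, 9/14 ≈ 0.64286 half-lives elapse, leaving f ≈ 0.6404 of each dose.
Each bolus raises the concentration by D/Vd = 1160/195 ≈ 5.949 mg/L.
Steady-state trough Cmin,ss = C₀·f/(1−f) ≈ 5.949 × 0.6404/0.3596 ≈ 10.594 mg/L.
Trough 10.6 mg/L vs MEC 2 mg/L: adequate.

10.6 mg/L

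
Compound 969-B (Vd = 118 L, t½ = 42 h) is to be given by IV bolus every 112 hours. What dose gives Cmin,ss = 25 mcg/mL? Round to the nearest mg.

15781 mg

τ/t½ = 112/42 ≈ 2.6667, so f = (1/2)^(112/42) ≈ 0.157490.
Cmin,ss = (D/Vd)·f/(1−f), so D = Cmin,ss·Vd·(1−f)/f.
D = 25 × 118 × (1−f)/f ≈ 25 × 118 × 5.34961 ≈ 15781.35 mg.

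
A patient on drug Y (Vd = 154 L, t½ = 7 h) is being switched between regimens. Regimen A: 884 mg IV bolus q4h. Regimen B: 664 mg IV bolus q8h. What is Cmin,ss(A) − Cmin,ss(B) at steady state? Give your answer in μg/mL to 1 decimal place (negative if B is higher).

8.2 μg/mL

Regimen A: f = (1/2)^(4/7) ≈ 0.6730; Cmin,ss = (884/154)·f/(1−f) ≈ 11.814 μg/mL.
Regimen B: f = (1/2)^(8/7) ≈ 0.4529; Cmin,ss = (664/154)·f/(1−f) ≈ 3.569 μg/mL.
Difference ≈ 11.814 − 3.569 ≈ 8.245 μg/mL.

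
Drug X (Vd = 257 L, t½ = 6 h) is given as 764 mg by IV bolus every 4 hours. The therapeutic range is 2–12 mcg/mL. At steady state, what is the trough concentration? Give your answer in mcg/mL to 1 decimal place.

k = ln2/t½ = ln2/6 ≈ 0.115525 h⁻¹; fraction remaining f = e^(−kτ) = e^(−0.115525×4) ≈ 0.6300.
At steady state, accumulation factor R = 1/(1 − e^(−kτ)) ≈ 2.7027.
Single-dose peak C₀ = D/Vd = 764/257 ≈ 2.973 mcg/mL.
Cmax,ss = C₀/(1 − f) ≈ 2.973/0.3700 ≈ 8.035 mcg/mL.
Steady-state trough Cmin,ss = Cmax,ss·f ≈ 8.035 × 0.6300 ≈ 5.062 mcg/mL.
Trough 5.1 mcg/mL vs MEC 2 mcg/mL: adequate.

5.1 mcg/mL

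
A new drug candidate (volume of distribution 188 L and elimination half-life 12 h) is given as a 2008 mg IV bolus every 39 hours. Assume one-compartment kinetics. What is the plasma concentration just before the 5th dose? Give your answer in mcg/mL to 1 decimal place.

f = (1/2)^(τ/t½) = (1/2)^(39/12) ≈ 0.1051.
C₀ = D/Vd = 2008/188 ≈ 10.681 mcg/mL.
Before the 5th dose, 4 doses have been given. Superposition: Cmin = C₀·(f + f² + … + f^4).
≈ 10.681 × (0.1051 + 0.0110 + 0.0012 + 0.0001) ≈ 10.681 × 0.1174 ≈ 1.254 mcg/mL.

1.3 mcg/mL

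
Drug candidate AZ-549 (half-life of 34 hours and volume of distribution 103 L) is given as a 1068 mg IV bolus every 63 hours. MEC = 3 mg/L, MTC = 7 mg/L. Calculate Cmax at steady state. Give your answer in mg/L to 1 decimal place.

14.3 mg/L

Over one 63-h interval, 63/34 ≈ 1.8529 half-lives elapse, leaving f ≈ 0.2768 of each dose.
At steady state, accumulation factor R = 1/(1 − e^(−kτ)) ≈ 1.3827.
Each bolus raises the concentration by D/Vd = 1068/103 ≈ 10.369 mg/L.
Steady-state peak Cmax,ss = C₀·R ≈ 10.369 × 1.3827 ≈ 14.337 mg/L.
Peak 14.3 mg/L vs MTC 7 mg/L: exceeds toxic threshold.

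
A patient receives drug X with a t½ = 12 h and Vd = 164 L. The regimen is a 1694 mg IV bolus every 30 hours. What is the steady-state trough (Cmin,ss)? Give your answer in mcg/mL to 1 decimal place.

k = ln2/t½ = ln2/12 ≈ 0.057762 h⁻¹; fraction remaining f = e^(−kτ) = e^(−0.057762×30) ≈ 0.1768.
At steady state, accumulation factor R = 1/(1 − e^(−kτ)) ≈ 1.2148.
Each bolus raises the concentration by D/Vd = 1694/164 ≈ 10.329 mcg/mL.
Cmax,ss = C₀/(1 − f) ≈ 10.329/0.8232 ≈ 12.547 mcg/mL.
Steady-state trough Cmin,ss = Cmax,ss·f ≈ 12.547 × 0.1768 ≈ 2.218 mcg/mL.

2.2 mcg/mL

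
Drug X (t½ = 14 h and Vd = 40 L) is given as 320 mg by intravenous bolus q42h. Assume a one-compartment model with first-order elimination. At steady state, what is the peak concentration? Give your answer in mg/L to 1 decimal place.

9.1 mg/L

τ = 42 h = 3 half-lives, so f = (1/2)^3 = 0.125.
At steady state, R = 1/(1 − 0.125) = 8/7.
Single-dose peak C₀ = D/Vd = 320/40 = 8 mg/L.
Steady-state peak Cmax,ss = C₀·R = 8 × 8/7 ≈ 9.143 mg/L.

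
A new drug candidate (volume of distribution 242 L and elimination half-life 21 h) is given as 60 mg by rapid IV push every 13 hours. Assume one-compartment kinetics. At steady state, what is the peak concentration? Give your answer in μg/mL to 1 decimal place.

0.7 μg/mL

Over one 13-h interval, 13/21 ≈ 0.61905 half-lives elapse, leaving f ≈ 0.6511 of each dose.
At steady state, accumulation factor R = 1/(1 − e^(−kτ)) ≈ 2.8662.
Single-dose peak C₀ = D/Vd = 60/242 ≈ 0.248 μg/mL.
Steady-state peak Cmax,ss = C₀·R ≈ 0.248 × 2.8662 ≈ 0.711 μg/mL.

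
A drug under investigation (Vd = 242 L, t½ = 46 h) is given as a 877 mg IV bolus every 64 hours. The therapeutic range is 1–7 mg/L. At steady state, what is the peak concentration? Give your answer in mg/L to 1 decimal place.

5.9 mg/L

Over one 64-h interval, 64/46 ≈ 1.3913 half-lives elapse, leaving f ≈ 0.3812 of each dose.
At steady state, accumulation factor R = 1/(1 − e^(−kτ)) ≈ 1.6160.
Each bolus raises the concentration by D/Vd = 877/242 ≈ 3.624 mg/L.
Cmax,ss = C₀/(1 − f) ≈ 3.624/0.6188 ≈ 5.856 mg/L.
Peak 5.9 mg/L vs MTC 7 mg/L: below toxic threshold.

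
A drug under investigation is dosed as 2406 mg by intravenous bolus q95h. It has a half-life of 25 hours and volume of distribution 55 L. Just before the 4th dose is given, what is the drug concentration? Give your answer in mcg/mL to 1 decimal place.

3.4 mcg/mL

f = (1/2)^(τ/t½) = (1/2)^(95/25) ≈ 0.0718.
C₀ = D/Vd = 2406/55 ≈ 43.745 mcg/mL.
Before the 4th dose, 3 doses have been given. Superposition: Cmin = C₀·(f + f² + … + f^3).
≈ 43.745 × (0.0718 + 0.0052 + 0.0004) ≈ 43.745 × 0.0774 ≈ 3.386 mcg/mL.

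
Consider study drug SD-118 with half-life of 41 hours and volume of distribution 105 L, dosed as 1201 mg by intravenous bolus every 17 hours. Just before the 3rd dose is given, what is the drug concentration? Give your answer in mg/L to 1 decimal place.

f = (1/2)^(τ/t½) = (1/2)^(17/41) ≈ 0.7502.
C₀ = D/Vd = 1201/105 ≈ 11.438 mg/L.
Before the 3rd dose, 2 doses have been given. Superposition: Cmin = C₀·(f + f²).
≈ 11.438 × (0.7502 + 0.5628) ≈ 11.438 × 1.3130 ≈ 15.018 mg/L.

15.0 mg/L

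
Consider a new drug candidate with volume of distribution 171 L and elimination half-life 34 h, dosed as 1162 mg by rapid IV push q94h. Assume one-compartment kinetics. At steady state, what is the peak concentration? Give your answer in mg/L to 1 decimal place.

8.0 mg/L

k = ln2/t½ = ln2/34 ≈ 0.020387 h⁻¹; fraction remaining f = e^(−kτ) = e^(−0.020387×94) ≈ 0.1471.
Accumulation ratio R = 1/(1 − f) ≈ 1/0.8529 ≈ 1.1725.
Each bolus raises the concentration by D/Vd = 1162/171 ≈ 6.795 mg/L.
Cmax,ss = C₀/(1 − f) ≈ 6.795/0.8529 ≈ 7.967 mg/L.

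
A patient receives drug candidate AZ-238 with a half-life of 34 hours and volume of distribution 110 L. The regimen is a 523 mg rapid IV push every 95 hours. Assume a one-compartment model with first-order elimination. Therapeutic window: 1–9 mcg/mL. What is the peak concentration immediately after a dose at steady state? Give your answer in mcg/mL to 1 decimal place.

5.6 mcg/mL

k = ln2/t½ = ln2/34 ≈ 0.020387 h⁻¹; fraction remaining f = e^(−kτ) = e^(−0.020387×95) ≈ 0.1442.
Accumulation ratio R = 1/(1 − f) ≈ 1/0.8558 ≈ 1.1685.
Single-dose peak C₀ = D/Vd = 523/110 ≈ 4.755 mcg/mL.
Cmax,ss = C₀/(1 − f) ≈ 4.755/0.8558 ≈ 5.556 mcg/mL.
Peak 5.6 mcg/mL vs MTC 9 mcg/mL: below toxic threshold.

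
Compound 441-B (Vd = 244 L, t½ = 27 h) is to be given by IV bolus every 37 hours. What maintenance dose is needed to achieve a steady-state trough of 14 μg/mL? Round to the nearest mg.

τ/t½ = 37/27 ≈ 1.3704, so f = (1/2)^(37/27) ≈ 0.386792.
Cmin,ss = (D/Vd)·f/(1−f), so D = Cmin,ss·Vd·(1−f)/f.
D = 14 × 244 × (1−f)/f ≈ 14 × 244 × 1.58537 ≈ 5415.62 mg.

5416 mg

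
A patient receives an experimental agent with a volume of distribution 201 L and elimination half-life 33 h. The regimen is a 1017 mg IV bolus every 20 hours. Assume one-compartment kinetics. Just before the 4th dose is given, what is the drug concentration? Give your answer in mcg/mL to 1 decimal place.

f = (1/2)^(τ/t½) = (1/2)^(20/33) ≈ 0.6570.
C₀ = D/Vd = 1017/201 ≈ 5.060 mcg/mL.
Before the 4th dose, 3 doses have been given. Superposition: Cmin = C₀·(f + f² + … + f^3).
≈ 5.060 × (0.6570 + 0.4316 + 0.2836) ≈ 5.060 × 1.3722 ≈ 6.943 mcg/mL.

6.9 mcg/mL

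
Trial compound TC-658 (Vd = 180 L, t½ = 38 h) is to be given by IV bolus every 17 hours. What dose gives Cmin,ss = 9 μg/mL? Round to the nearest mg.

τ/t½ = 17/38 ≈ 0.44737, so f = (1/2)^(17/38) ≈ 0.733379.
Cmin,ss = (D/Vd)·f/(1−f), so D = Cmin,ss·Vd·(1−f)/f.
D = 9 × 180 × (1−f)/f ≈ 9 × 180 × 0.36355 ≈ 588.95 mg.

589 mg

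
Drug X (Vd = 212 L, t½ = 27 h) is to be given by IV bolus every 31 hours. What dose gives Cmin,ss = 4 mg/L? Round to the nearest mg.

τ/t½ = 31/27 ≈ 1.1481, so f = (1/2)^(31/27) ≈ 0.451204.
Cmin,ss = (D/Vd)·f/(1−f), so D = Cmin,ss·Vd·(1−f)/f.
D = 4 × 212 × (1−f)/f ≈ 4 × 212 × 1.21629 ≈ 1031.41 mg.

1031 mg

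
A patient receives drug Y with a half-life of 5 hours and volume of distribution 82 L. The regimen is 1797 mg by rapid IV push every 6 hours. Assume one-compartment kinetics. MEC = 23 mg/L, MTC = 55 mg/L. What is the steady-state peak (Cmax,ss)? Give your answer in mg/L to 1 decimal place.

38.8 mg/L

τ/t½ = 6/5 ≈ 1.2, so fraction remaining f = (1/2)^(6/5) ≈ 0.4353.
At steady state, accumulation factor R = 1/(1 − e^(−kτ)) ≈ 1.7709.
Each bolus raises the concentration by D/Vd = 1797/82 ≈ 21.915 mg/L.
Steady-state peak Cmax,ss = C₀·R ≈ 21.915 × 1.7709 ≈ 38.809 mg/L.
Peak 38.8 mg/L vs MTC 55 mg/L: below toxic threshold.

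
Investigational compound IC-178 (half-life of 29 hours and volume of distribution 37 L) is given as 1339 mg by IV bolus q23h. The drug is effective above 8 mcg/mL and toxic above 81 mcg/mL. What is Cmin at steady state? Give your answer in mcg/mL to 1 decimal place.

τ/t½ = 23/29 ≈ 0.7931, so fraction remaining f = (1/2)^(23/29) ≈ 0.5771.
Single-dose peak C₀ = D/Vd = 1339/37 ≈ 36.189 mcg/mL.
Steady-state trough Cmin,ss = C₀·f/(1−f) ≈ 36.189 × 0.5771/0.4229 ≈ 49.384 mcg/mL.
Trough 49.4 mcg/mL vs MEC 8 mcg/mL: adequate.

49.4 mcg/mL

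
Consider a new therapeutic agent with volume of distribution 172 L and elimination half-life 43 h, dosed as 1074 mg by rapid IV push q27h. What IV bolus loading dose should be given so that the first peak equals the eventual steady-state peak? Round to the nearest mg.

f = (1/2)^(27/43) ≈ 0.647115; accumulation ratio R = 1/(1−f) ≈ 2.83378.
Loading dose to hit Cmax,ss on first dose: D_load = D_maint·R ≈ 1074 × 2.83378 ≈ 3043.48 mg.

3043 mg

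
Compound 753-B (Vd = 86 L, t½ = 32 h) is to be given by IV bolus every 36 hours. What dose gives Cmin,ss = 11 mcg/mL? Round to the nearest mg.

τ/t½ = 36/32 ≈ 1.125, so f = (1/2)^(36/32) ≈ 0.458502.
Cmin,ss = (D/Vd)·f/(1−f), so D = Cmin,ss·Vd·(1−f)/f.
D = 11 × 86 × (1−f)/f ≈ 11 × 86 × 1.18102 ≈ 1117.24 mg.

1117 mg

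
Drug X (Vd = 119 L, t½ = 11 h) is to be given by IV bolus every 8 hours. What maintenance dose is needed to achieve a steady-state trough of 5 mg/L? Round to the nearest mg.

τ/t½ = 8/11 ≈ 0.72727, so f = (1/2)^(8/11) ≈ 0.604045.
Cmin,ss = (D/Vd)·f/(1−f), so D = Cmin,ss·Vd·(1−f)/f.
D = 5 × 119 × (1−f)/f ≈ 5 × 119 × 0.65551 ≈ 390.03 mg.

390 mg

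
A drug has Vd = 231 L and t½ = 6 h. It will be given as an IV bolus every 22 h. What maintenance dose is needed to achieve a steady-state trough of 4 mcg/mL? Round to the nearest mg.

10810 mg

τ/t½ = 22/6 ≈ 3.6667, so f = (1/2)^(22/6) ≈ 0.078745.
Cmin,ss = (D/Vd)·f/(1−f), so D = Cmin,ss·Vd·(1−f)/f.
D = 4 × 231 × (1−f)/f ≈ 4 × 231 × 11.69922 ≈ 10810.08 mg.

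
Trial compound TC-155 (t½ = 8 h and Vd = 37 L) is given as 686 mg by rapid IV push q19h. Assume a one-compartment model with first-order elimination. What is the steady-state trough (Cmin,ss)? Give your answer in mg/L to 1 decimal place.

τ/t½ = 19/8 ≈ 2.375, so fraction remaining f = (1/2)^(19/8) ≈ 0.1928.
At steady state, accumulation factor R = 1/(1 − e^(−kτ)) ≈ 1.2389.
Single-dose peak C₀ = D/Vd = 686/37 ≈ 18.541 mg/L.
Cmax,ss = C₀/(1 − f) ≈ 18.541/0.8072 ≈ 22.970 mg/L.
Steady-state trough Cmin,ss = Cmax,ss·f ≈ 22.970 × 0.1928 ≈ 4.429 mg/L.

4.4 mg/L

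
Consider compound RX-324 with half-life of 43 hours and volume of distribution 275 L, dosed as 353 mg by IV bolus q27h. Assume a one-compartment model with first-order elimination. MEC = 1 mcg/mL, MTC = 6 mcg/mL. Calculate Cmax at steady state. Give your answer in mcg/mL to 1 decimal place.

Over one 27-h interval, 27/43 ≈ 0.62791 half-lives elapse, leaving f ≈ 0.6471 of each dose.
At steady state, accumulation factor R = 1/(1 − e^(−kτ)) ≈ 2.8337.
Single-dose peak C₀ = D/Vd = 353/275 ≈ 1.284 mcg/mL.
Cmax,ss = C₀/(1 − f) ≈ 1.284/0.3529 ≈ 3.638 mcg/mL.
Peak 3.6 mcg/mL vs MTC 6 mcg/mL: below toxic threshold.

3.6 mcg/mL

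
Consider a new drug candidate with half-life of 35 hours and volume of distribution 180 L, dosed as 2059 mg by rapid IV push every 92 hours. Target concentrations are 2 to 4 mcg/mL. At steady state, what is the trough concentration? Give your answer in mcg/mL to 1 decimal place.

2.2 mcg/mL

Over one 92-h interval, 92/35 ≈ 2.6286 half-lives elapse, leaving f ≈ 0.1617 of each dose.
At steady state, accumulation factor R = 1/(1 − e^(−kτ)) ≈ 1.1929.
Single-dose peak C₀ = D/Vd = 2059/180 ≈ 11.439 mcg/mL.
Cmax,ss = C₀/(1 − f) ≈ 11.439/0.8383 ≈ 13.645 mcg/mL.
Steady-state trough Cmin,ss = Cmax,ss·f ≈ 13.645 × 0.1617 ≈ 2.206 mcg/mL.
Trough 2.2 mcg/mL vs MEC 2 mcg/mL: adequate.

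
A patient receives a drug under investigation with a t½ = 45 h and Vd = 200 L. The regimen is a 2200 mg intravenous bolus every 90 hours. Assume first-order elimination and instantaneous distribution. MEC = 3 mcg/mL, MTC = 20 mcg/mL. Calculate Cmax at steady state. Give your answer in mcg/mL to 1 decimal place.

14.7 mcg/mL

The dosing interval is 2 half-lives, so f = 2^(−2) = 0.25.
At steady state, R = 1/(1 − 0.25) = 4/3.
Single-dose peak C₀ = D/Vd = 2200/200 = 11 mcg/mL.
Steady-state peak Cmax,ss = C₀·R = 11 × 4/3 ≈ 14.667 mcg/mL.
Peak 14.7 mcg/mL vs MTC 20 mcg/mL: below toxic threshold.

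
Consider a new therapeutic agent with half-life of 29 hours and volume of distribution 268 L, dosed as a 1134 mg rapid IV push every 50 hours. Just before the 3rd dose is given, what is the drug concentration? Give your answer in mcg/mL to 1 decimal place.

f = (1/2)^(τ/t½) = (1/2)^(50/29) ≈ 0.3027.
C₀ = D/Vd = 1134/268 ≈ 4.231 mcg/mL.
Before the 3rd dose, 2 doses have been given. Superposition: Cmin = C₀·(f + f²).
≈ 4.231 × (0.3027 + 0.0916) ≈ 4.231 × 0.3943 ≈ 1.668 mcg/mL.

1.7 mcg/mL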